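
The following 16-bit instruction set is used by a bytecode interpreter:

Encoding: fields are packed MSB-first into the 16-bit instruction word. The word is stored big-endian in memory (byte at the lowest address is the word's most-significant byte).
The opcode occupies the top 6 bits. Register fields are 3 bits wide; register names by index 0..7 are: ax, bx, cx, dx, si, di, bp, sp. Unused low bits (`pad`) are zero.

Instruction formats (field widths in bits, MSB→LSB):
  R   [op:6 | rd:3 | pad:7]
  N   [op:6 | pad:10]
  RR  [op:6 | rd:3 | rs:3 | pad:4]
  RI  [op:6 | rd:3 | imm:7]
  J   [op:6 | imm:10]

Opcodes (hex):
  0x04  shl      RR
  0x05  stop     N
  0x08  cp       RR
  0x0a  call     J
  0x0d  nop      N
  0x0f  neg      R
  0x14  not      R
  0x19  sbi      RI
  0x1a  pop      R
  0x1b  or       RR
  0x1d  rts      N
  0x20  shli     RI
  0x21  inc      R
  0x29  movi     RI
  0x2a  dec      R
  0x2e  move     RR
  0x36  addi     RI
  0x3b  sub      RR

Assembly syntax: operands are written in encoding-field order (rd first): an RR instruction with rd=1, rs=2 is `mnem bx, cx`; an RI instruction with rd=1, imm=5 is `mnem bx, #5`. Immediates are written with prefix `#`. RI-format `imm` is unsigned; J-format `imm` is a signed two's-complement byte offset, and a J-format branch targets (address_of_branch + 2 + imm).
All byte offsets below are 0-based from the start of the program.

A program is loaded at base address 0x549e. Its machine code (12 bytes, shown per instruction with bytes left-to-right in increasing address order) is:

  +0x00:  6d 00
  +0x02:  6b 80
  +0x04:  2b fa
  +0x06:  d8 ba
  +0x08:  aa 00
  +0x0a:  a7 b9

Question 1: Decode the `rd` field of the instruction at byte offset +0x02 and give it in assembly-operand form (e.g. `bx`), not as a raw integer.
+0x02: 6b 80 ⇒ word 0x6b80 (big)
  op=0x6b80>>10=0x1a ⇒ pop (R)
  rd: (w>>7)&0x7=0x7 → sp

sp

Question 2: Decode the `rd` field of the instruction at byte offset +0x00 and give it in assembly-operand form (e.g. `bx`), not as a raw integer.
off 0x00: read 6d 00 as big → 0x6d00
  op=0x6d00>>10=0x1b ⇒ or (RR)
  [9:7] rd=2 = cx
  [6:4] rs=0 = ax

cx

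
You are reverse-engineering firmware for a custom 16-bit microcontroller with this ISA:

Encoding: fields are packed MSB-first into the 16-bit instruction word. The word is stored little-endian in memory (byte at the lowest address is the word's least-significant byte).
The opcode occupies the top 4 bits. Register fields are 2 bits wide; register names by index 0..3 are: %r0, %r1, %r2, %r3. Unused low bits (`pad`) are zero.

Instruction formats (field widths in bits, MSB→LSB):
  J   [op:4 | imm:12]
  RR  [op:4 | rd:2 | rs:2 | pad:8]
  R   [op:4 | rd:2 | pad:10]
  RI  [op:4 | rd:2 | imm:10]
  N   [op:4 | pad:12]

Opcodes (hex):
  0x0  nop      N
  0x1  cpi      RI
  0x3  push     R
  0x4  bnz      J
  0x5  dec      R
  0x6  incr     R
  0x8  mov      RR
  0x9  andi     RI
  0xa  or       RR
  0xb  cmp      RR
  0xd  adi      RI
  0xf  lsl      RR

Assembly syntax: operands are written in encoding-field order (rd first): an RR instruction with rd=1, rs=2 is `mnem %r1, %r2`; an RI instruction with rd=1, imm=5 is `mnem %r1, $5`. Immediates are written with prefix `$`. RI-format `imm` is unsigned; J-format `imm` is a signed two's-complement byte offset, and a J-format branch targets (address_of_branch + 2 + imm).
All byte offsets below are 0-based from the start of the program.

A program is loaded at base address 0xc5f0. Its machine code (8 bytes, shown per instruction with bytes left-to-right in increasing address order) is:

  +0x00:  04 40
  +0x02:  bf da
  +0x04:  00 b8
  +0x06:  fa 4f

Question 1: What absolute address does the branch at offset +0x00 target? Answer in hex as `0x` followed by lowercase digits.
@+00  little-endian(04 40) = 0x4004
  top 4b → 0x4 → bnz [J]
  imm@[11:0]=0x4 ⇒ $4
  target = base 0xc5f0 + off 0x00 + 2 + imm 4 = 0xc5f6

0xc5f6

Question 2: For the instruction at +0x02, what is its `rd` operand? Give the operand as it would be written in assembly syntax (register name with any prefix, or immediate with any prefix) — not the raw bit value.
off 0x02: read bf da as little → 0xdabf
  opcode bits[15:12]=0xd: adi/RI
  rd: (w>>10)&0x3=0x2 → %r2
  imm: (w>>0)&0x3ff=0x2bf → $703

%r2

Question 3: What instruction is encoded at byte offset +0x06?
off 0x06: read fa 4f as little → 0x4ffa
  opcode bits[15:12]=0x4: bnz/J
  imm: (w>>0)&0xfff=0xffa (s12→-6) → $-6

bnz $-6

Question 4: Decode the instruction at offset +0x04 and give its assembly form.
+0x04: 00 b8 ⇒ word 0xb800 (little)
  op=0xb800>>12=0xb ⇒ cmp (RR)
  [11:10] rd=2 = %r2
  [9:8] rs=0 = %r0

cmp %r2, %r0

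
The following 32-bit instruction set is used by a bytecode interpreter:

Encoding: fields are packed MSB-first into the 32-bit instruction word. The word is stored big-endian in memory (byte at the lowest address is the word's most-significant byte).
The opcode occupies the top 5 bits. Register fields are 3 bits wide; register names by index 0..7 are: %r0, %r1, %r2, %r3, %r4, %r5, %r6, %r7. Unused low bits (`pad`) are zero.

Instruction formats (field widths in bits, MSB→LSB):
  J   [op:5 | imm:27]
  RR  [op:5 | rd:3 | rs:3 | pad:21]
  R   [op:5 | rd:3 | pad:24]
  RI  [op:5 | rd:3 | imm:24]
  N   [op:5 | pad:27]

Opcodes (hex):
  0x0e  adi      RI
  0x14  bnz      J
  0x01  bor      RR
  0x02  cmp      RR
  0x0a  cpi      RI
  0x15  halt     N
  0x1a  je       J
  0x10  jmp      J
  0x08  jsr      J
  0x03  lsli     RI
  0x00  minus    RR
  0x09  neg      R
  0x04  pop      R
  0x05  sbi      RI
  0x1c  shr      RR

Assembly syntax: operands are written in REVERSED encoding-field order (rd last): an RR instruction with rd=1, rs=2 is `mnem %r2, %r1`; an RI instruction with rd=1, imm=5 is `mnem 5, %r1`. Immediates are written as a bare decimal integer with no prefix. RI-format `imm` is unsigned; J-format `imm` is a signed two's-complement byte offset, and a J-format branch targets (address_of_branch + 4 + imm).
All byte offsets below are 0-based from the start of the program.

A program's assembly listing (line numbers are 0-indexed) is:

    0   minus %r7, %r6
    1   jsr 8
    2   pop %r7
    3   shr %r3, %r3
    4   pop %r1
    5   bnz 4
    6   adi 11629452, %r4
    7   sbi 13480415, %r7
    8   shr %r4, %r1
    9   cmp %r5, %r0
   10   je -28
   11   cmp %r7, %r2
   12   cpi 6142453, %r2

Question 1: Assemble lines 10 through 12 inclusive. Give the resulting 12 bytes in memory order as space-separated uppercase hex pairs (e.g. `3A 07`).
L10: je op=0x1a:5|imm=-28:27 ⇒ 0xd7ffffe4 ⇒ big d7 ff ff e4
L11: cmp op=0x2:5|rd=2:3|rs=7:3|pad=0:21 ⇒ 0x12e00000 ⇒ big 12 e0 00 00
L12: cpi op=0xa:5|rd=2:3|imm=6142453:24 ⇒ 0x525db9f5 ⇒ big 52 5d b9 f5

D7 FF FF E4 12 E0 00 00 52 5D B9 F5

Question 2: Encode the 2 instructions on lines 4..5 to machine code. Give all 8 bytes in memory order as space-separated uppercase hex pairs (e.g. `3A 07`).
line 4 (pop): pack op=0x4:5|rd=1:3|pad=0:24 = 0x21000000; big→ 21 00 00 00
line 5 (bnz): pack op=0x14:5|imm=4:27 = 0xa0000004; big→ a0 00 00 04

21 00 00 00 A0 00 00 04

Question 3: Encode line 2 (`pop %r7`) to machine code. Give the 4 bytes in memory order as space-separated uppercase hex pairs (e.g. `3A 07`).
line 2 (pop): pack op=0x4:5|rd=7:3|pad=0:24 = 0x27000000; big→ 27 00 00 00

27 00 00 00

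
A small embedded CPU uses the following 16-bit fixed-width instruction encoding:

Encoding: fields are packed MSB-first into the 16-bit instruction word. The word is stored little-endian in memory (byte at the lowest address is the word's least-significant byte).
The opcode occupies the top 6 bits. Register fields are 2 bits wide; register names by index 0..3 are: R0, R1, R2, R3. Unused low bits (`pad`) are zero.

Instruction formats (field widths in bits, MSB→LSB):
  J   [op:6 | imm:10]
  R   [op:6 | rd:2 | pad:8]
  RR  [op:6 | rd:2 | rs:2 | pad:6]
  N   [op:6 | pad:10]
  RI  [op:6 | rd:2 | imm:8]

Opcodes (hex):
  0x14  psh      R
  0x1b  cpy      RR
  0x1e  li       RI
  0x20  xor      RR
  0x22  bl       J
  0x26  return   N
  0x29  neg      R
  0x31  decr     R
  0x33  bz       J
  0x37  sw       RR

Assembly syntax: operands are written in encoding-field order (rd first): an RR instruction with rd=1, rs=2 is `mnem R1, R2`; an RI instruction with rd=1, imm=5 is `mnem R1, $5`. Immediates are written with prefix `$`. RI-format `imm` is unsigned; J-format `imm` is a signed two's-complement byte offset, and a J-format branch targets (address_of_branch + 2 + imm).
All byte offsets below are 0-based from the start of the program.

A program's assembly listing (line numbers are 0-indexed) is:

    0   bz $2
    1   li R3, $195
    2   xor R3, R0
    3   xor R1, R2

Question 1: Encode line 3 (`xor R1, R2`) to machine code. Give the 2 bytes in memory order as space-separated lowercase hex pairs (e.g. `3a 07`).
3. xor fields op=0x20:6|rd=1:2|rs=2:2|pad=0:6 → word 8180h → 80 81

80 81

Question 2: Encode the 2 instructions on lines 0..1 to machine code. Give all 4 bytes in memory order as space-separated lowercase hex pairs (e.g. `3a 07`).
02 cc c3 7b

L0: bz op=0x33:6|imm=2:10 ⇒ 0xcc02 ⇒ little 02 cc
L1: li op=0x1e:6|rd=3:2|imm=195:8 ⇒ 0x7bc3 ⇒ little c3 7b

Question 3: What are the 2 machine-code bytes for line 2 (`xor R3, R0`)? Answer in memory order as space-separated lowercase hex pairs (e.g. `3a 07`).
00 83

line 2 (xor): pack op=0x20:6|rd=3:2|rs=0:2|pad=0:6 = 0x8300; little→ 00 83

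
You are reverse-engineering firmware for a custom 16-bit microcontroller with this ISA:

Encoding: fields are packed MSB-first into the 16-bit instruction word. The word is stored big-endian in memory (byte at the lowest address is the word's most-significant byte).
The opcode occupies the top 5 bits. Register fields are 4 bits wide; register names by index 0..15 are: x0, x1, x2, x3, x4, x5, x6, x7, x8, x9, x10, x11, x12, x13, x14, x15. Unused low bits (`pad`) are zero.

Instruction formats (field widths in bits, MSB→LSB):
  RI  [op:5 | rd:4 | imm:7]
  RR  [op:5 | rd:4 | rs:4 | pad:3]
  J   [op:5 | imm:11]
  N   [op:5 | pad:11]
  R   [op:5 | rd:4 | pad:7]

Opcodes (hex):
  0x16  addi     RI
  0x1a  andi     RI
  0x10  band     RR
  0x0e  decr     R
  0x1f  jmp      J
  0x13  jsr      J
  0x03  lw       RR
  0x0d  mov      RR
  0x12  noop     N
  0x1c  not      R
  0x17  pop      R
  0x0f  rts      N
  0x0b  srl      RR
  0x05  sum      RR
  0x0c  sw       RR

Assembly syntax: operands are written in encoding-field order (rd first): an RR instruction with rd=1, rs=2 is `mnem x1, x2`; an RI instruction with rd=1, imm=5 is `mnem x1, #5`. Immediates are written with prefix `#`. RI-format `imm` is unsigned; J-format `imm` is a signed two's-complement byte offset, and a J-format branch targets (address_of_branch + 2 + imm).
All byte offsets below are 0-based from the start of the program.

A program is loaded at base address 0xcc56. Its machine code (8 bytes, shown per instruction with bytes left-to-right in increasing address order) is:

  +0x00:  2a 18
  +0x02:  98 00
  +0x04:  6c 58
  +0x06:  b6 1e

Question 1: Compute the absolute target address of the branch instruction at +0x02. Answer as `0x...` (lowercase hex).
@+02  big-endian(98 00) = 0x9800
  top 5b → 0x13 → jsr [J]
  [10:0] imm=0 = #0
  target = base 0xcc56 + off 0x02 + 2 + imm 0 = 0xcc5a

0xcc5a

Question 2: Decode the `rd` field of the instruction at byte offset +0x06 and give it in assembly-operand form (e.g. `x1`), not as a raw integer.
x12

+0x06: b6 1e ⇒ word 0xb61e (big)
  opcode bits[15:11]=0x16: addi/RI
  [10:7] rd=12 = x12
  [6:0] imm=30 = #30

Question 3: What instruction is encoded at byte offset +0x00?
sum x4, x3

[00] 2a 18 → 0x2a18
  op=0x2a18>>11=0x5 ⇒ sum (RR)
  [10:7] rd=4 = x4
  [6:3] rs=3 = x3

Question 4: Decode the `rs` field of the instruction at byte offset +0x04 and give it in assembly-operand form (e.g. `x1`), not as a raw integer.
@+04  big-endian(6c 58) = 0x6c58
  top 5b → 0xd → mov [RR]
  [10:7] rd=8 = x8
  [6:3] rs=11 = x11

x11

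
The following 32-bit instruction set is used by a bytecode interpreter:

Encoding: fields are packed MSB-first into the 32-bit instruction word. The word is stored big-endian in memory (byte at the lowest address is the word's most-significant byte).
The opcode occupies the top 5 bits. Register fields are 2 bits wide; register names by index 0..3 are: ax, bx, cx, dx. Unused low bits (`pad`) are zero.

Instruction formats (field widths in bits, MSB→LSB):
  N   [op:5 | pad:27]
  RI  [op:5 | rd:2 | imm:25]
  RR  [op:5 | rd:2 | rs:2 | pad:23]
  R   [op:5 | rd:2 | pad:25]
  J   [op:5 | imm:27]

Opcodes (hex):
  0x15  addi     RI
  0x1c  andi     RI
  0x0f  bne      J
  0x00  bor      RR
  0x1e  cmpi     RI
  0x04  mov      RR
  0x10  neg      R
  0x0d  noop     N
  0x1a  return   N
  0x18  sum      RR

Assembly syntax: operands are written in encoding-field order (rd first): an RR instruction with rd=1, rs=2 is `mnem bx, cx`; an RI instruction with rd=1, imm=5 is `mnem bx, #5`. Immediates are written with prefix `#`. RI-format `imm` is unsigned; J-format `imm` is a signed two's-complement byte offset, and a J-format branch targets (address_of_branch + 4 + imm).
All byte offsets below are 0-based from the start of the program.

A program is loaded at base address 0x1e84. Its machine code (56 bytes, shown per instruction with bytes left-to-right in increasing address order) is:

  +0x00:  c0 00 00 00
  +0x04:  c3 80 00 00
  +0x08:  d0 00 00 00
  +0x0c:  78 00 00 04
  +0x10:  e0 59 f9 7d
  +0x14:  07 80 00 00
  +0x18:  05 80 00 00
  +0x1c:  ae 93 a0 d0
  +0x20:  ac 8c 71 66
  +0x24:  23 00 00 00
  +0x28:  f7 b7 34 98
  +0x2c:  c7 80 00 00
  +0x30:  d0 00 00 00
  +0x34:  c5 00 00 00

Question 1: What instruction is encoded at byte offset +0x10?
[10] e0 59 f9 7d → 0xe059f97d
  op=0xe059f97d>>27=0x1c ⇒ andi (RI)
  [26:25] rd=0 = ax
  [24:0] imm=5896573 = #5896573

andi ax, #5896573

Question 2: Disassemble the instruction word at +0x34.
sum cx, cx

@+34  big-endian(c5 00 00 00) = 0xc5000000
  opcode bits[31:27]=0x18: sum/RR
  [26:25] rd=2 = cx
  [24:23] rs=2 = cx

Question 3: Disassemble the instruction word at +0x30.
return

+0x30: d0 00 00 00 ⇒ word 0xd0000000 (big)
  op=0xd0000000>>27=0x1a ⇒ return (N)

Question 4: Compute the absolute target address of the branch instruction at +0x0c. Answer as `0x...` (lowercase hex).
0x1e98

+0x0c: 78 00 00 04 ⇒ word 0x78000004 (big)
  op=0x78000004>>27=0xf ⇒ bne (J)
  imm: (w>>0)&0x7ffffff=0x4 → #4
  target = base 0x1e84 + off 0x0c + 4 + imm 4 = 0x1e98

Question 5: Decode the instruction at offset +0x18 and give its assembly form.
off 0x18: read 05 80 00 00 as big → 0x05800000
  op=0x05800000>>27=0x0 ⇒ bor (RR)
  rd: (w>>25)&0x3=0x2 → cx
  rs: (w>>23)&0x3=0x3 → dx

bor cx, dx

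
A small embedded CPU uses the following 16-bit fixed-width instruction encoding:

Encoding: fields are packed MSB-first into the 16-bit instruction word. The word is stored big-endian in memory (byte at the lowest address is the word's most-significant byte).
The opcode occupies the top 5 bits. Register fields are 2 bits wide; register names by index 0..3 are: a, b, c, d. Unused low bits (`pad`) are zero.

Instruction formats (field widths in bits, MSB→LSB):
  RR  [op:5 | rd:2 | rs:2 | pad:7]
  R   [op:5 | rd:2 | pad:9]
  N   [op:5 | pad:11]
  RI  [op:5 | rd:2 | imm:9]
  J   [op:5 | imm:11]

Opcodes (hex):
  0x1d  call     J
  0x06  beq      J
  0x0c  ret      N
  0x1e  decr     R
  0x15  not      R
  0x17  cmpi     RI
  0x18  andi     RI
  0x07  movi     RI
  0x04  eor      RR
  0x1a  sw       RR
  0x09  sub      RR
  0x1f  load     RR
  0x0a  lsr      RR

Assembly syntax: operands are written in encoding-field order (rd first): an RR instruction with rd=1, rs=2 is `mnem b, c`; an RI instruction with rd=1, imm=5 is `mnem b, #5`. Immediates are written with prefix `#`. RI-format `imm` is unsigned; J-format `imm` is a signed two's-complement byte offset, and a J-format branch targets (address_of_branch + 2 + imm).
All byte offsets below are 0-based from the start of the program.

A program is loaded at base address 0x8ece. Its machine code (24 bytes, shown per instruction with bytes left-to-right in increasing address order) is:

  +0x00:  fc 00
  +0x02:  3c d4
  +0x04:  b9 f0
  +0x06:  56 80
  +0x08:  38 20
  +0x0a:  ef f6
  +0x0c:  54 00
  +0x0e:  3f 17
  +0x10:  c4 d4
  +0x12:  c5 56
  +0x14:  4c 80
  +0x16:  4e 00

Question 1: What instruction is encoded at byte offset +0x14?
+0x14: 4c 80 ⇒ word 0x4c80 (big)
  opcode bits[15:11]=0x9: sub/RR
  rd: (w>>9)&0x3=0x2 → c
  rs: (w>>7)&0x3=0x1 → b

sub c, b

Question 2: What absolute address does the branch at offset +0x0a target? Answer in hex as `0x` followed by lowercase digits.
0x8ed0

[0a] ef f6 → 0xeff6
  op=0xeff6>>11=0x1d ⇒ call (J)
  imm@[10:0]=0x7f6 (s11→-10) ⇒ #-10
  target = base 0x8ece + off 0x0a + 2 + imm -10 = 0x8ed0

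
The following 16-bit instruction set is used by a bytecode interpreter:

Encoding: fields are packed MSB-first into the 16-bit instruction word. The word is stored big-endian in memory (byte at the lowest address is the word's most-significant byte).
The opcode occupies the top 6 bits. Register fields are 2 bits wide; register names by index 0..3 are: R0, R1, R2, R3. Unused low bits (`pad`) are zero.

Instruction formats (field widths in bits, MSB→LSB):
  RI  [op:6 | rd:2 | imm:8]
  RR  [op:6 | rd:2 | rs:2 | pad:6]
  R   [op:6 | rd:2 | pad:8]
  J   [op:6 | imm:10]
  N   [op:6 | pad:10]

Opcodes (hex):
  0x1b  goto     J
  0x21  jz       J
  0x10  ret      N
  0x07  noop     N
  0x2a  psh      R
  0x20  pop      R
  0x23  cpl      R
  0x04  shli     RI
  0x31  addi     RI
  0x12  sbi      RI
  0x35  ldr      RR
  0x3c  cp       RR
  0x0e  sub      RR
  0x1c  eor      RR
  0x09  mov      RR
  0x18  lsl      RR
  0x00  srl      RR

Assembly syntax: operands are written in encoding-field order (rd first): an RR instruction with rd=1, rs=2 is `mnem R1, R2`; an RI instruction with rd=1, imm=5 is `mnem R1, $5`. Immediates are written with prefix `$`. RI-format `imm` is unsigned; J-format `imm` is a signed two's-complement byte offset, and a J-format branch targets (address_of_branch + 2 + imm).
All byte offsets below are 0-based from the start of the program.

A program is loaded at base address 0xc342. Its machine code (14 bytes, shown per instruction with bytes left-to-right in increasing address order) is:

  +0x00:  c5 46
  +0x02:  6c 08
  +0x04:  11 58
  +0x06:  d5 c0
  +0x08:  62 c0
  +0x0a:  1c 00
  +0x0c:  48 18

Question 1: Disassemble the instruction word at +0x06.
ldr R1, R3

+0x06: d5 c0 ⇒ word 0xd5c0 (big)
  opcode bits[15:10]=0x35: ldr/RR
  [9:8] rd=1 = R1
  [7:6] rs=3 = R3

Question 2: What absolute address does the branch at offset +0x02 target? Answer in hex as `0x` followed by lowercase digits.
[02] 6c 08 → 0x6c08
  top 6b → 0x1b → goto [J]
  imm: (w>>0)&0x3ff=0x8 → $8
  target = base 0xc342 + off 0x02 + 2 + imm 8 = 0xc34e

0xc34e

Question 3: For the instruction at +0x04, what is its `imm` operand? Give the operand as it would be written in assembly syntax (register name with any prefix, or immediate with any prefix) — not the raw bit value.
$88

off 0x04: read 11 58 as big → 0x1158
  opcode bits[15:10]=0x4: shli/RI
  rd: (w>>8)&0x3=0x1 → R1
  imm: (w>>0)&0xff=0x58 → $88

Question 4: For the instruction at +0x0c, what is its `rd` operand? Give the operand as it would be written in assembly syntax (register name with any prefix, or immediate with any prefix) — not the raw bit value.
R0

@+0c  big-endian(48 18) = 0x4818
  op=0x4818>>10=0x12 ⇒ sbi (RI)
  rd@[9:8]=0x0 ⇒ R0
  imm@[7:0]=0x18 ⇒ $24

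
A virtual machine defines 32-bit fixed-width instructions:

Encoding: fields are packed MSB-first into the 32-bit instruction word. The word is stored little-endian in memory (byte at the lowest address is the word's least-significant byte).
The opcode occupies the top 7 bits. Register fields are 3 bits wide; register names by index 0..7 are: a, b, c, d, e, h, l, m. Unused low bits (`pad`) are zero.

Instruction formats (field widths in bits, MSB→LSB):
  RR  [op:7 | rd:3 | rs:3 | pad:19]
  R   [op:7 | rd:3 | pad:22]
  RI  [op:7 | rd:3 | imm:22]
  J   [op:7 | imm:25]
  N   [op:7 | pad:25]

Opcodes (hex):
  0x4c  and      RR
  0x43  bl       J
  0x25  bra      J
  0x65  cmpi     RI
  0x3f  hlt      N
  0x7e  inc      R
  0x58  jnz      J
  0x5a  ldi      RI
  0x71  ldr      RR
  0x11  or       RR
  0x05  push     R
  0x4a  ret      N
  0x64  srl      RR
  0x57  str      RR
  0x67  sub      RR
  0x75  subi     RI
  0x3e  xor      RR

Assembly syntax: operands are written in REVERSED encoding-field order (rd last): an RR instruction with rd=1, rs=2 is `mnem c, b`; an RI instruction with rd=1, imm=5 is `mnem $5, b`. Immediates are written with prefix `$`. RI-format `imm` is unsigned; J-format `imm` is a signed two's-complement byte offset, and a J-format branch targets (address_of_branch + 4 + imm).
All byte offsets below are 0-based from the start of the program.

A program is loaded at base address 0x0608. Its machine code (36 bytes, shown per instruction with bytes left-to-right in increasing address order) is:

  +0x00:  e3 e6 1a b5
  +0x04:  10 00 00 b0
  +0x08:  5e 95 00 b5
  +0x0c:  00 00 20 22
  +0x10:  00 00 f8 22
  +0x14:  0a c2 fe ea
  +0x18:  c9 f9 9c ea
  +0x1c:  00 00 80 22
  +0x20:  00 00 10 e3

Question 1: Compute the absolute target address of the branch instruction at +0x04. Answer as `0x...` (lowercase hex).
0x0620

@+04  little-endian(10 00 00 b0) = 0xb0000010
  op=0xb0000010>>25=0x58 ⇒ jnz (J)
  [24:0] imm=16 = $16
  target = base 0x0608 + off 0x04 + 4 + imm 16 = 0x0620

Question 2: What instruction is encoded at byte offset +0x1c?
@+1c  little-endian(00 00 80 22) = 0x22800000
  op=0x22800000>>25=0x11 ⇒ or (RR)
  rd: (w>>22)&0x7=0x2 → c
  rs: (w>>19)&0x7=0x0 → a

or a, c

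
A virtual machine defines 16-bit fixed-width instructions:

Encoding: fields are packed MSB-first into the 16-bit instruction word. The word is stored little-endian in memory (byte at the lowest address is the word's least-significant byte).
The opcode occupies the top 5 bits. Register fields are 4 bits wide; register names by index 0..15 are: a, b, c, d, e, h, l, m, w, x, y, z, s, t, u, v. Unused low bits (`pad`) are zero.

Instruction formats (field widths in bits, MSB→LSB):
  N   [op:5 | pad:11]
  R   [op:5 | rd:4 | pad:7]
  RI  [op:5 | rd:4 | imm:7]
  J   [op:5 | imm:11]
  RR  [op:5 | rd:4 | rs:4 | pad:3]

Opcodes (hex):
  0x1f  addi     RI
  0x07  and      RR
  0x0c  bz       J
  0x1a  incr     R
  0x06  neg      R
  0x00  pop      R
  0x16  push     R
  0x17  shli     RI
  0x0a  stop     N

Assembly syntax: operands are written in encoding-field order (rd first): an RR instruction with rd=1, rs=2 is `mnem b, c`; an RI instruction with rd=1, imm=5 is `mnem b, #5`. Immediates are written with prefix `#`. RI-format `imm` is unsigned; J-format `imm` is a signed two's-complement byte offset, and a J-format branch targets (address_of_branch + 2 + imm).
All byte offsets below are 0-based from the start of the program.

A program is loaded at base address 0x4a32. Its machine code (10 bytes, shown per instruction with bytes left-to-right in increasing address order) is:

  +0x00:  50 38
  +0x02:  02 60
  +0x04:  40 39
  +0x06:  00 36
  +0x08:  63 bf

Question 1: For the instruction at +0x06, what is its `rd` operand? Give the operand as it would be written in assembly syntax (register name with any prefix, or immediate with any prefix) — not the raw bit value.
off 0x06: read 00 36 as little → 0x3600
  op=0x3600>>11=0x6 ⇒ neg (R)
  rd: (w>>7)&0xf=0xc → s

s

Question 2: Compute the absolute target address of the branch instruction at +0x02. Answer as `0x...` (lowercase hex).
[02] 02 60 → 0x6002
  top 5b → 0xc → bz [J]
  imm@[10:0]=0x2 ⇒ #2
  target = base 0x4a32 + off 0x02 + 2 + imm 2 = 0x4a38

0x4a38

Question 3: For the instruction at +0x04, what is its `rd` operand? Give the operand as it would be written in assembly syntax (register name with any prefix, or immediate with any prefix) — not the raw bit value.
c

[04] 40 39 → 0x3940
  opcode bits[15:11]=0x7: and/RR
  [10:7] rd=2 = c
  [6:3] rs=8 = w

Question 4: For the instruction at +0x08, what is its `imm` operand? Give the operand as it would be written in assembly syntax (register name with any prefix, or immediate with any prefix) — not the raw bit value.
[08] 63 bf → 0xbf63
  op=0xbf63>>11=0x17 ⇒ shli (RI)
  rd: (w>>7)&0xf=0xe → u
  imm: (w>>0)&0x7f=0x63 → #99

#99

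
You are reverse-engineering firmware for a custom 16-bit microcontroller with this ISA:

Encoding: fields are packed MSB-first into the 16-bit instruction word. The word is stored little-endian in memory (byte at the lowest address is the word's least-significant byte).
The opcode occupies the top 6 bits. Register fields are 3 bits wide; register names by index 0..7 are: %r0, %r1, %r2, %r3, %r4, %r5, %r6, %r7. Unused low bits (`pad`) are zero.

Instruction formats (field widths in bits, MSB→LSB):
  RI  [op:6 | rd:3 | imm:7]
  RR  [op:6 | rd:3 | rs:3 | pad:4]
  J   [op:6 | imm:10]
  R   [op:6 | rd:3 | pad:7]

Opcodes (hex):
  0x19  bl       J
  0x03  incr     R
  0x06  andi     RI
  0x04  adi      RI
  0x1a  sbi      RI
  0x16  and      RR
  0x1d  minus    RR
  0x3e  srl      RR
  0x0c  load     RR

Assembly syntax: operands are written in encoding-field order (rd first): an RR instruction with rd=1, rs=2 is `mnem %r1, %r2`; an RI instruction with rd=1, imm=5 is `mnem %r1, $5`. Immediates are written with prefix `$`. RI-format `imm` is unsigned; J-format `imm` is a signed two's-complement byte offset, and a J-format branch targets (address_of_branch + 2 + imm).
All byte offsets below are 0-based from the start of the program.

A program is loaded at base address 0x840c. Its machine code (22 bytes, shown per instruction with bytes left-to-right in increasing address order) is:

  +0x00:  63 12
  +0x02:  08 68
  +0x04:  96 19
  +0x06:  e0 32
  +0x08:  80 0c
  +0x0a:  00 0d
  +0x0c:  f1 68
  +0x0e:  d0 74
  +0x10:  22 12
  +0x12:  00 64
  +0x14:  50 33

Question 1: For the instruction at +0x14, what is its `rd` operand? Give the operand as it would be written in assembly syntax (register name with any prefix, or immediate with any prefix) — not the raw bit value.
%r6

off 0x14: read 50 33 as little → 0x3350
  top 6b → 0xc → load [RR]
  rd: (w>>7)&0x7=0x6 → %r6
  rs: (w>>4)&0x7=0x5 → %r5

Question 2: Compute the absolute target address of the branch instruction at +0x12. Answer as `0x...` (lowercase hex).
0x8420

@+12  little-endian(00 64) = 0x6400
  opcode bits[15:10]=0x19: bl/J
  [9:0] imm=0 = $0
  target = base 0x840c + off 0x12 + 2 + imm 0 = 0x8420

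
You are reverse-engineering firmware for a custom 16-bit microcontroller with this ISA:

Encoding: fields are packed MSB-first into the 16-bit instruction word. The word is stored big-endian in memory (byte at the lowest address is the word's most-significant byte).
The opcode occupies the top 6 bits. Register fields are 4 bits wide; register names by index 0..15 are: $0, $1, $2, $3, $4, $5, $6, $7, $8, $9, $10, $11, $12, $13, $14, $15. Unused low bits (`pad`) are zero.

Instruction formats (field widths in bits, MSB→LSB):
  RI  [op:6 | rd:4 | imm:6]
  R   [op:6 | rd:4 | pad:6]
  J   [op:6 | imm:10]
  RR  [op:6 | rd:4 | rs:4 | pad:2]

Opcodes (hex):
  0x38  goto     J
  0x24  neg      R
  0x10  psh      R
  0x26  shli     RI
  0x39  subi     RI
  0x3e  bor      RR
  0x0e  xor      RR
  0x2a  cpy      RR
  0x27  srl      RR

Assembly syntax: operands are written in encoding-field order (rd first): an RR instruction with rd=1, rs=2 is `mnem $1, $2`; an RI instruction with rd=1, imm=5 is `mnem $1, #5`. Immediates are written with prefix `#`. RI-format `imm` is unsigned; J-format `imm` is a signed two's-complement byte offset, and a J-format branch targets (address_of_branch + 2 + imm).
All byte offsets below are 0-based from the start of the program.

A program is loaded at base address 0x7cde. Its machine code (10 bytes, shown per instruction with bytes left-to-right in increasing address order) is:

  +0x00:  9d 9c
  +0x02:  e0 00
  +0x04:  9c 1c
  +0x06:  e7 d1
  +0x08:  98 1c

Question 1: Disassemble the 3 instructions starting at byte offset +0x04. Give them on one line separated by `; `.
srl $0, $7; subi $15, #17; shli $0, #28

+0x04: 9c 1c ⇒ word 0x9c1c (big)
  op=0x9c1c>>10=0x27 ⇒ srl (RR)
  rd: (w>>6)&0xf=0x0 → $0
  rs: (w>>2)&0xf=0x7 → $7
+0x06: e7 d1 ⇒ word 0xe7d1 (big)
  op=0xe7d1>>10=0x39 ⇒ subi (RI)
  rd: (w>>6)&0xf=0xf → $15
  imm: (w>>0)&0x3f=0x11 → #17
+0x08: 98 1c ⇒ word 0x981c (big)
  op=0x981c>>10=0x26 ⇒ shli (RI)
  rd: (w>>6)&0xf=0x0 → $0
  imm: (w>>0)&0x3f=0x1c → #28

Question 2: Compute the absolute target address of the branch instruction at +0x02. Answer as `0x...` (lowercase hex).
off 0x02: read e0 00 as big → 0xe000
  top 6b → 0x38 → goto [J]
  imm@[9:0]=0x0 ⇒ #0
  target = base 0x7cde + off 0x02 + 2 + imm 0 = 0x7ce2

0x7ce2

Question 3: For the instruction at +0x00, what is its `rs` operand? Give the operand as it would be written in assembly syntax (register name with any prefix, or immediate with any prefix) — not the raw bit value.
$7

[00] 9d 9c → 0x9d9c
  opcode bits[15:10]=0x27: srl/RR
  rd@[9:6]=0x6 ⇒ $6
  rs@[5:2]=0x7 ⇒ $7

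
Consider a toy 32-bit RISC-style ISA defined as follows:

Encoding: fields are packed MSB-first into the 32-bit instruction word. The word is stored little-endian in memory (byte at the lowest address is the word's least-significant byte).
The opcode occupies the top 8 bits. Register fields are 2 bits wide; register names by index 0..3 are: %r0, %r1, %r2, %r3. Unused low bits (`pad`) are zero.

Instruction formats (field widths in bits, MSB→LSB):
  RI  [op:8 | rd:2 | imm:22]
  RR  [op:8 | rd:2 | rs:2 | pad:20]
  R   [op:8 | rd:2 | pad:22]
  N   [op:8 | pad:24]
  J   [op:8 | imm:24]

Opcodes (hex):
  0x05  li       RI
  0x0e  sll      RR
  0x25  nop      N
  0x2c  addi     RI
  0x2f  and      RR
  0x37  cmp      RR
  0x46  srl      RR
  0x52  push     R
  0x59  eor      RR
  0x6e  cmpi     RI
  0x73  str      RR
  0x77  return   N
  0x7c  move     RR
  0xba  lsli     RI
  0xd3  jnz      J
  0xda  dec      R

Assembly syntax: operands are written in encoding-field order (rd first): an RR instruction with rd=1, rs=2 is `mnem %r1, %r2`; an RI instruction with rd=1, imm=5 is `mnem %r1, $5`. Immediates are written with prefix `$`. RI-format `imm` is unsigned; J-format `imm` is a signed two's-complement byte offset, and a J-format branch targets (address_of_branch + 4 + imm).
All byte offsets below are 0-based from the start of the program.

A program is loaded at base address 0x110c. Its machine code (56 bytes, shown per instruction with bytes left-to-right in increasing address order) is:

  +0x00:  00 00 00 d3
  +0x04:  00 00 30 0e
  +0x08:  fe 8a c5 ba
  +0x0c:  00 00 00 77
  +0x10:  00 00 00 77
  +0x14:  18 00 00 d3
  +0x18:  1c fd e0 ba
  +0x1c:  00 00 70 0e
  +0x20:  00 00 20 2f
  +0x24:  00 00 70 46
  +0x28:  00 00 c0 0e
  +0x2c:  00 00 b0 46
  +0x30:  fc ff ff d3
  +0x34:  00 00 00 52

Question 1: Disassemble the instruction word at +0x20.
@+20  little-endian(00 00 20 2f) = 0x2f200000
  op=0x2f200000>>24=0x2f ⇒ and (RR)
  rd@[23:22]=0x0 ⇒ %r0
  rs@[21:20]=0x2 ⇒ %r2

and %r0, %r2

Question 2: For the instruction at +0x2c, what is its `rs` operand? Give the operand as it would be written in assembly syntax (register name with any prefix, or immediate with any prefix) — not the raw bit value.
%r3

@+2c  little-endian(00 00 b0 46) = 0x46b00000
  op=0x46b00000>>24=0x46 ⇒ srl (RR)
  [23:22] rd=2 = %r2
  [21:20] rs=3 = %r3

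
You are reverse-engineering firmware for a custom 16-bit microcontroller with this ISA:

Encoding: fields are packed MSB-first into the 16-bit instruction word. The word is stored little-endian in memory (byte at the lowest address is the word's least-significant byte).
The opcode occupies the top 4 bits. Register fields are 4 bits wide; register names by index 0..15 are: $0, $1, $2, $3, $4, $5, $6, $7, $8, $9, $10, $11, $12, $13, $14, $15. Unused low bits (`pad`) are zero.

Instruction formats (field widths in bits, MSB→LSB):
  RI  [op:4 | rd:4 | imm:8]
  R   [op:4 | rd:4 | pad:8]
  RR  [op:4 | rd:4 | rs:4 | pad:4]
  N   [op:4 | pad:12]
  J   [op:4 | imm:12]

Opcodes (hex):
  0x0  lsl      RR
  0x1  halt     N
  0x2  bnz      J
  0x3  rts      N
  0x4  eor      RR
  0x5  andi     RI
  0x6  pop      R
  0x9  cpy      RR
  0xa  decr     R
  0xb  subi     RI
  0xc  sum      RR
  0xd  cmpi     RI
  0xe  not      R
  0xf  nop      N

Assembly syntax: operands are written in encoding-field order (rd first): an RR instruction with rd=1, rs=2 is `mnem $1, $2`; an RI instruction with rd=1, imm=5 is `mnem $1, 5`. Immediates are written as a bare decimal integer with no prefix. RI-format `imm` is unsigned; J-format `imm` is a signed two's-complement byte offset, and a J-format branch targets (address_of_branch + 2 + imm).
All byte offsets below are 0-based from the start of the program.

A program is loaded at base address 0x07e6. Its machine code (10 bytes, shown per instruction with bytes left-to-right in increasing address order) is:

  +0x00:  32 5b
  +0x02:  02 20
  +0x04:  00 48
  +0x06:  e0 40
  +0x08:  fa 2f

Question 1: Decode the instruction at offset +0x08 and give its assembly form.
bnz -6

@+08  little-endian(fa 2f) = 0x2ffa
  top 4b → 0x2 → bnz [J]
  imm: (w>>0)&0xfff=0xffa (s12→-6) → -6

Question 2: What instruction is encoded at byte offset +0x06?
eor $0, $14

@+06  little-endian(e0 40) = 0x40e0
  op=0x40e0>>12=0x4 ⇒ eor (RR)
  rd@[11:8]=0x0 ⇒ $0
  rs@[7:4]=0xe ⇒ $14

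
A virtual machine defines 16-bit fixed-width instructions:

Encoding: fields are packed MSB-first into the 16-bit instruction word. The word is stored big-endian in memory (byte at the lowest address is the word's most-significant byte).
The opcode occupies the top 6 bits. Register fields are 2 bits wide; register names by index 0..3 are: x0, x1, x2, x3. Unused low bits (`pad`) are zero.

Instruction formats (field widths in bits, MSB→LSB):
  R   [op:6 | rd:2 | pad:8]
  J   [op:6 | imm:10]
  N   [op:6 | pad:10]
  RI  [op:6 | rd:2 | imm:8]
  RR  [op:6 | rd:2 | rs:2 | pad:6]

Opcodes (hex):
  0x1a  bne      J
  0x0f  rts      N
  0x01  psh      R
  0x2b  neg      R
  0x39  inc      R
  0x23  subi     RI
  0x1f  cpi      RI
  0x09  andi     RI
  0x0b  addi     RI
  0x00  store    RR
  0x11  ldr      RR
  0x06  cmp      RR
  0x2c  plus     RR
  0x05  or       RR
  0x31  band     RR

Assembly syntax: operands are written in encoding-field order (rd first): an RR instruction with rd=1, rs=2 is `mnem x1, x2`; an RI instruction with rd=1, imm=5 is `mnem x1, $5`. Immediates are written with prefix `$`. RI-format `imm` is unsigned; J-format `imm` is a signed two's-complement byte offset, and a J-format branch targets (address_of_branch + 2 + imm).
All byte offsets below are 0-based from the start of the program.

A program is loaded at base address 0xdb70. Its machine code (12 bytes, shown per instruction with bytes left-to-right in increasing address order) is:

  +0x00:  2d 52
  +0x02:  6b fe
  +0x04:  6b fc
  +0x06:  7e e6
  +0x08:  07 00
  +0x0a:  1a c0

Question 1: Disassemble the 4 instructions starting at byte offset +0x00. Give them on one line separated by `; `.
@+00  big-endian(2d 52) = 0x2d52
  top 6b → 0xb → addi [RI]
  rd@[9:8]=0x1 ⇒ x1
  imm@[7:0]=0x52 ⇒ $82
@+02  big-endian(6b fe) = 0x6bfe
  top 6b → 0x1a → bne [J]
  imm@[9:0]=0x3fe (s10→-2) ⇒ $-2
@+04  big-endian(6b fc) = 0x6bfc
  top 6b → 0x1a → bne [J]
  imm@[9:0]=0x3fc (s10→-4) ⇒ $-4
@+06  big-endian(7e e6) = 0x7ee6
  top 6b → 0x1f → cpi [RI]
  rd@[9:8]=0x2 ⇒ x2
  imm@[7:0]=0xe6 ⇒ $230

addi x1, $82; bne $-2; bne $-4; cpi x2, $230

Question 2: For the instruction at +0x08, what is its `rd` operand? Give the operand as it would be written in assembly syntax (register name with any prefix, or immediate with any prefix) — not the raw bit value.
@+08  big-endian(07 00) = 0x0700
  op=0x0700>>10=0x1 ⇒ psh (R)
  [9:8] rd=3 = x3

x3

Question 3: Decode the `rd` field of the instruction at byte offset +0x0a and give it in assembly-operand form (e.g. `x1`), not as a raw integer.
x2

off 0x0a: read 1a c0 as big → 0x1ac0
  opcode bits[15:10]=0x6: cmp/RR
  rd@[9:8]=0x2 ⇒ x2
  rs@[7:6]=0x3 ⇒ x3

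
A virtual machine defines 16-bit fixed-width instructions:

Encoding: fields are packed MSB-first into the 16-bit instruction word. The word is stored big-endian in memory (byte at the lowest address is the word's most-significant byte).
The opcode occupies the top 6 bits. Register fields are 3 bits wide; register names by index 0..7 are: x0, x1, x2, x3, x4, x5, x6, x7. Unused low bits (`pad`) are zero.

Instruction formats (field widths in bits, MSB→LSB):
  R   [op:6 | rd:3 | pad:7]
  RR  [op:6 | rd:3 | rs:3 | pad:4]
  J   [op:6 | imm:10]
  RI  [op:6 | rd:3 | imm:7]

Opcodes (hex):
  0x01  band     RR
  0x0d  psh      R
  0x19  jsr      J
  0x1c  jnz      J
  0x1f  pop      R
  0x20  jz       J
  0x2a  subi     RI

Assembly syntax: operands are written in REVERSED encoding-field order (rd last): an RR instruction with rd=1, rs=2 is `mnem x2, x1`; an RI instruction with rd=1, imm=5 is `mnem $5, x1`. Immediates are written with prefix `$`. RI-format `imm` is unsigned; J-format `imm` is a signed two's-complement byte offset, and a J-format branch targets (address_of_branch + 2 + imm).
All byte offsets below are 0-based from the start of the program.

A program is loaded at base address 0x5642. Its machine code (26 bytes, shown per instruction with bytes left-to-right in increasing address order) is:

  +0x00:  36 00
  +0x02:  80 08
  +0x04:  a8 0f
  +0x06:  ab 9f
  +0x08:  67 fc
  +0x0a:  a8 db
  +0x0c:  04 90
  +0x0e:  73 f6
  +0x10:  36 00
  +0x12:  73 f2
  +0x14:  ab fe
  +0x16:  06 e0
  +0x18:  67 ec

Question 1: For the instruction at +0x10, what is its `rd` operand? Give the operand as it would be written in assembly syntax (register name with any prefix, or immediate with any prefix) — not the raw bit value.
+0x10: 36 00 ⇒ word 0x3600 (big)
  opcode bits[15:10]=0xd: psh/R
  [9:7] rd=4 = x4

x4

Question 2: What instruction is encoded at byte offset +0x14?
subi $126, x7

off 0x14: read ab fe as big → 0xabfe
  top 6b → 0x2a → subi [RI]
  [9:7] rd=7 = x7
  [6:0] imm=126 = $126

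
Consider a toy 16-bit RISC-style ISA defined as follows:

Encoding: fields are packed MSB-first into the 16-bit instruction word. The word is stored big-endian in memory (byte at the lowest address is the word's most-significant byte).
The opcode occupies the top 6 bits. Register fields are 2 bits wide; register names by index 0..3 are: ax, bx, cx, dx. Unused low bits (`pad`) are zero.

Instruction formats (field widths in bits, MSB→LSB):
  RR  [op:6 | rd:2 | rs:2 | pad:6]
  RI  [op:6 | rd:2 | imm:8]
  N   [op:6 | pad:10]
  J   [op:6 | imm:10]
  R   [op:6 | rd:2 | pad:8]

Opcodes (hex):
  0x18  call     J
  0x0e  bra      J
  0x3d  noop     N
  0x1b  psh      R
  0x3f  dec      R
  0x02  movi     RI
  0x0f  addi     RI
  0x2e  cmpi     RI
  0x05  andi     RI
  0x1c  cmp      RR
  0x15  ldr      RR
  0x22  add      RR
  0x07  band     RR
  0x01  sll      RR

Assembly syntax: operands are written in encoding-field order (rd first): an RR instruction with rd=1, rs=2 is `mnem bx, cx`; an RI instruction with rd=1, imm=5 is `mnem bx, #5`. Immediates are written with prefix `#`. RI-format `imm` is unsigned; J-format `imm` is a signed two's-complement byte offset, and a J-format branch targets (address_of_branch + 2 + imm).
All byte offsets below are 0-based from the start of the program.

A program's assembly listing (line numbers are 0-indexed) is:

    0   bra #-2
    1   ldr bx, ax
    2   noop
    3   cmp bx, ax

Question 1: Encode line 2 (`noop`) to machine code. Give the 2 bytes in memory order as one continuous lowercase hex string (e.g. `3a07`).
line 2 (noop): pack op=0x3d:6|pad=0:10 = 0xf400; big→ f4 00

f400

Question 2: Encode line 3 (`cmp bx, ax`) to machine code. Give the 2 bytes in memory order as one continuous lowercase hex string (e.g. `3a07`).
line 3 (cmp): pack op=0x1c:6|rd=1:2|rs=0:2|pad=0:6 = 0x7100; big→ 71 00

7100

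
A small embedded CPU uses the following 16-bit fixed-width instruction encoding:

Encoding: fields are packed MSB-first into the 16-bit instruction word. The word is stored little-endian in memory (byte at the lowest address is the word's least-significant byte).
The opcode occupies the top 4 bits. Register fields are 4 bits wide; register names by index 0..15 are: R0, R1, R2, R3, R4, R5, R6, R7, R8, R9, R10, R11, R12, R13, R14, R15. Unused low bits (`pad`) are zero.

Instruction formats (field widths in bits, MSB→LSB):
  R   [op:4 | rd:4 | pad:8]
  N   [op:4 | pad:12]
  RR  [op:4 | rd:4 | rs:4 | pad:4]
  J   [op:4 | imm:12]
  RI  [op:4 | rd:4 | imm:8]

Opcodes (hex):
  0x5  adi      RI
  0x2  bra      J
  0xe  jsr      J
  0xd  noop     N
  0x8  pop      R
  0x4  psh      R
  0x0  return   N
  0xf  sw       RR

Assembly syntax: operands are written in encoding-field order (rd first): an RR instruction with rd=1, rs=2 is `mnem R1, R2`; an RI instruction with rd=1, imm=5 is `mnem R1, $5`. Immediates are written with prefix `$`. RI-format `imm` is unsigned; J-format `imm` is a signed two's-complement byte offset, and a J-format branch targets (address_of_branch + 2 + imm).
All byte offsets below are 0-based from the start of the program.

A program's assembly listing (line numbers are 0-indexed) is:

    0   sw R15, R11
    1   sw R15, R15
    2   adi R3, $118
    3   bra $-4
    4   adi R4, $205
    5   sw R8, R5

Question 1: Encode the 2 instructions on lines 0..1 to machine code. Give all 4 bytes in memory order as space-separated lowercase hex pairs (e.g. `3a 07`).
b0 ff f0 ff

L0: sw op=0xf:4|rd=15:4|rs=11:4|pad=0:4 ⇒ 0xffb0 ⇒ little b0 ff
L1: sw op=0xf:4|rd=15:4|rs=15:4|pad=0:4 ⇒ 0xfff0 ⇒ little f0 ff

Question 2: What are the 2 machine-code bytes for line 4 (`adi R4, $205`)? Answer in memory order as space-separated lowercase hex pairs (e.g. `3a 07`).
4. adi fields op=0x5:4|rd=4:4|imm=205:8 → word 54cdh → cd 54

cd 54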